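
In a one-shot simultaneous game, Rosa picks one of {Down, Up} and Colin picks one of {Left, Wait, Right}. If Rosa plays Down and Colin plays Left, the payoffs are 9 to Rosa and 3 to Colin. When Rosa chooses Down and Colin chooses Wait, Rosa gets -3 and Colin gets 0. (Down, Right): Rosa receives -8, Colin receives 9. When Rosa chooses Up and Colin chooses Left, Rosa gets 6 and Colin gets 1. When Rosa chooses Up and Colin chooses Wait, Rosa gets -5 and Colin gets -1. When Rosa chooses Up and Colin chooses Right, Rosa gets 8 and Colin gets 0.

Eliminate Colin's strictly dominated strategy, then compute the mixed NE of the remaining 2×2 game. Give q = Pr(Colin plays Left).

Colin's strategy Wait is strictly dominated by Left: 3 > 0 and 1 > -1. Eliminate Wait.
Set Rosa's expected payoff from Down equal to that from Up:
  Rosa's payoff to Down: q·9 + (1−q)·(-8) = 17q - 8
  Rosa's payoff to Up: q·6 + (1−q)·8 = -2q + 8
  17q - 8 = -2q + 8  ⇒  19q = 16  ⇒  q = 16/19.

q = 16/19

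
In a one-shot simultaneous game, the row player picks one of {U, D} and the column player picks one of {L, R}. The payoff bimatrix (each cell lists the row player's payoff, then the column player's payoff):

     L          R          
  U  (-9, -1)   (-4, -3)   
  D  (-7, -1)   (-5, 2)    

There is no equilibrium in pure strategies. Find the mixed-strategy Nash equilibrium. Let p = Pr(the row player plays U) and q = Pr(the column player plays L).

Set the column player's expected payoff from L equal to that from R:
  the column player's payoff from L: p·(-1) + (1−p)·(-1) = -1
  the column player's payoff from R: p·(-3) + (1−p)·2 = -5p + 2
  -1 = -5p + 2  ⇒  5p = 3  ⇒  p = 3/5.
The column player's mix must leave the row player indifferent between U and D.
  the row player's payoff to U: q·(-9) + (1−q)·(-4) = -5q - 4
  the row player's payoff to D: q·(-7) + (1−q)·(-5) = -2q - 5
  -5q - 4 = -2q - 5  ⇒  -3q = -1  ⇒  q = 1/3.

p = 3/5, q = 1/3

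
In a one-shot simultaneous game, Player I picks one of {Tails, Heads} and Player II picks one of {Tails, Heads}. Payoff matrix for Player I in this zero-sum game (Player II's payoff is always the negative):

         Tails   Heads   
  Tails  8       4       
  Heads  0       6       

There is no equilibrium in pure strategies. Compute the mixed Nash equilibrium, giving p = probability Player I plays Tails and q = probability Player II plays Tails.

Player I's mix must leave Player II indifferent between Tails and Heads.
  Player II's expected payoff from Tails: p·(-8) + (1−p)·0 = -8p
  Player II's expected payoff from Heads: p·(-4) + (1−p)·(-6) = 2p - 6
  -8p = 2p - 6  ⇒  -10p = -6  ⇒  p = 3/5.
For Player I to be willing to mix, Player I must be indifferent between Tails and Heads, which pins down Player II's mix.
  Player I's payoff to Tails: q·8 + (1−q)·4 = 4q + 4
  Player I's payoff to Heads: q·0 + (1−q)·6 = -6q + 6
  4q + 4 = -6q + 6  ⇒  10q = 2  ⇒  q = 1/5.

p = 3/5, q = 1/5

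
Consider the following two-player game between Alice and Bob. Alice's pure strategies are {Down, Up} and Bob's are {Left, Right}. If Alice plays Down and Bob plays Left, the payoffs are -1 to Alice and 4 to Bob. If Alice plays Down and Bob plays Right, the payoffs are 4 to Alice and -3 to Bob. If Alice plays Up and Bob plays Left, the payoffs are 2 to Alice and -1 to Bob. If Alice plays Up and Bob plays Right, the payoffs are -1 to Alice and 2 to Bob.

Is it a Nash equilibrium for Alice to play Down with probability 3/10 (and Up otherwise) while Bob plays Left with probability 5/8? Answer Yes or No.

Check Bob's indifference given Alice's mix p = 3/10:
  payoff from Left = 1/2; payoff from Right = 1/2 — equal.
Check Alice's indifference given Bob's mix q = 5/8:
  payoff from Down = 7/8; payoff from Up = 7/8 — equal.
Both players are indifferent, so neither can profitably deviate.

Yes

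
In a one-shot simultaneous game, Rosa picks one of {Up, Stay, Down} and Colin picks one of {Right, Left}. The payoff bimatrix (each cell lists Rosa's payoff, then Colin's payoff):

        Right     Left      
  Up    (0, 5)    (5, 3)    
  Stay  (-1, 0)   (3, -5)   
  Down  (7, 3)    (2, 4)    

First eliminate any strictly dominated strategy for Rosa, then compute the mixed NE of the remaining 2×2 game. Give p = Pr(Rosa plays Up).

Rosa's strategy Stay is strictly dominated by Up: 0 > -1 and 5 > 3. Eliminate Stay.
Set Colin's expected payoff from Right equal to that from Left:
  Colin's payoff from Right: p·5 + (1−p)·3 = 2p + 3
  Colin's payoff from Left: p·3 + (1−p)·4 = -p + 4
  2p + 3 = -p + 4  ⇒  3p = 1  ⇒  p = 1/3.

p = 1/3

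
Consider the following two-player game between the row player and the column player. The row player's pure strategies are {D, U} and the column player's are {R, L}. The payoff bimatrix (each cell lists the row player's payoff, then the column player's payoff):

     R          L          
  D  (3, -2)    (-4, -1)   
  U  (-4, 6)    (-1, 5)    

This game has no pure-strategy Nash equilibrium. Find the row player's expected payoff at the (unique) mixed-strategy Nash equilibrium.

For the row player to be willing to mix, the row player must be indifferent between D and U, which pins down the column player's mix.
  the row player's expected payoff from D: q·3 + (1−q)·(-4) = 7q - 4
  the row player's expected payoff from U: q·(-4) + (1−q)·(-1) = -3q - 1
  7q - 4 = -3q - 1  ⇒  10q = 3  ⇒  q = 3/10.
At equilibrium the row player is indifferent across rows, so the row player's payoff equals the payoff from D: (3/10)·3 + (7/10)·(-4) = -19/10.

-19/10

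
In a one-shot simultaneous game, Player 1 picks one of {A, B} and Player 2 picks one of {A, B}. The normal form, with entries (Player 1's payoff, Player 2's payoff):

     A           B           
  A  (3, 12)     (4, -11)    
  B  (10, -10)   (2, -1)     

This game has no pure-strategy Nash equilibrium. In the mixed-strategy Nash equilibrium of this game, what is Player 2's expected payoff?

Player 2's indifference between A and B determines Player 1's mixing probability p:
  Player 2's payoff from A: p·12 + (1−p)·(-10) = 22p - 10
  Player 2's payoff from B: p·(-11) + (1−p)·(-1) = -10p - 1
  22p - 10 = -10p - 1  ⇒  32p = 9  ⇒  p = 9/32.
At equilibrium Player 2 is indifferent across columns, so Player 2's payoff equals the payoff from A: (9/32)·12 + (23/32)·(-10) = -61/16.

-61/16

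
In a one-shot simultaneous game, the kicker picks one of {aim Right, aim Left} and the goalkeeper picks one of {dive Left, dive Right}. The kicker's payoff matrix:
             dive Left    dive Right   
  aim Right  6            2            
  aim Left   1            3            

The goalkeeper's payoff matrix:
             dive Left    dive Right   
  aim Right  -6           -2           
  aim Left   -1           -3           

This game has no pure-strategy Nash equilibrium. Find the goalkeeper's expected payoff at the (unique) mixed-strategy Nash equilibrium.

-8/3

Set the goalkeeper's expected payoff from dive Left equal to that from dive Right:
  the goalkeeper's payoff from dive Left: p·(-6) + (1−p)·(-1) = -5p - 1
  the goalkeeper's payoff from dive Right: p·(-2) + (1−p)·(-3) = p - 3
  -5p - 1 = p - 3  ⇒  -6p = -2  ⇒  p = 1/3.
At equilibrium the goalkeeper is indifferent across columns, so the goalkeeper's payoff equals the payoff from dive Left: (1/3)·(-6) + (2/3)·(-1) = -8/3.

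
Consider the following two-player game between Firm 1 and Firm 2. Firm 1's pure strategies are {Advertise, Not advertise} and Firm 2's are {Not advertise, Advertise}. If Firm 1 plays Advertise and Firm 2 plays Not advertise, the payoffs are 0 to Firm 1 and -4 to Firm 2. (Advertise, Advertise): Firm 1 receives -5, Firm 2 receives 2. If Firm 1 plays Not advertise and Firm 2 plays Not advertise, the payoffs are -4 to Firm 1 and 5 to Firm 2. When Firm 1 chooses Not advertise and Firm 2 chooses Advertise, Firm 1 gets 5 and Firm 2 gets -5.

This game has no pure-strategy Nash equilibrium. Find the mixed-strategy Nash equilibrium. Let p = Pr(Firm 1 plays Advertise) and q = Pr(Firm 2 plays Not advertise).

p = 5/8, q = 5/7

For Firm 2 to be willing to mix, Firm 2 must be indifferent between Not advertise and Advertise, which pins down Firm 1's mix.
  Firm 2's expected payoff from Not advertise: p·(-4) + (1−p)·5 = -9p + 5
  Firm 2's expected payoff from Advertise: p·2 + (1−p)·(-5) = 7p - 5
  -9p + 5 = 7p - 5  ⇒  -16p = -10  ⇒  p = 5/8.
Set Firm 1's expected payoff from Advertise equal to that from Not advertise:
  Firm 1's payoff from Advertise: q·0 + (1−q)·(-5) = 5q - 5
  Firm 1's payoff from Not advertise: q·(-4) + (1−q)·5 = -9q + 5
  5q - 5 = -9q + 5  ⇒  14q = 10  ⇒  q = 5/7.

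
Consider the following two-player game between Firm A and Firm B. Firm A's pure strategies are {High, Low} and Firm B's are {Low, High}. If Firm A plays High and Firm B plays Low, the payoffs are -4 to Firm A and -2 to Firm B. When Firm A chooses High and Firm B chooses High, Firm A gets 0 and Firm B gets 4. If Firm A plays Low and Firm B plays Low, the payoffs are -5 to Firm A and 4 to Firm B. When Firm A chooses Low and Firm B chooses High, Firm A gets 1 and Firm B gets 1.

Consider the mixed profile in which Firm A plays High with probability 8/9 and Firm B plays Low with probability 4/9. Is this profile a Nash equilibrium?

Given Firm A's mix p = 8/9, Firm B's payoff from Low is -4/3 but from High is 11/3. Firm B strictly prefers High, so Firm B would not mix.
So the proposed profile is not a Nash equilibrium.

No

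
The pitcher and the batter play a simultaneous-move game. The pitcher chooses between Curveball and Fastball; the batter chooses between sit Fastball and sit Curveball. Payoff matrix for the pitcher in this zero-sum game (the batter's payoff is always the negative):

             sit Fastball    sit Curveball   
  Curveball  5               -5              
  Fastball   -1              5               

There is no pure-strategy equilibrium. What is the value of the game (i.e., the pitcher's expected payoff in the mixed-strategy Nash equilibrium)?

For the pitcher to be willing to mix, the pitcher must be indifferent between Curveball and Fastball, which pins down the batter's mix.
  the pitcher's payoff to Curveball: q·5 + (1−q)·(-5) = 10q - 5
  the pitcher's payoff to Fastball: q·(-1) + (1−q)·5 = -6q + 5
  10q - 5 = -6q + 5  ⇒  16q = 10  ⇒  q = 5/8.
The value is the pitcher's expected payoff against this mix (using Curveball): (5/8)·5 + (3/8)·(-5) = 5/4.

v = 5/4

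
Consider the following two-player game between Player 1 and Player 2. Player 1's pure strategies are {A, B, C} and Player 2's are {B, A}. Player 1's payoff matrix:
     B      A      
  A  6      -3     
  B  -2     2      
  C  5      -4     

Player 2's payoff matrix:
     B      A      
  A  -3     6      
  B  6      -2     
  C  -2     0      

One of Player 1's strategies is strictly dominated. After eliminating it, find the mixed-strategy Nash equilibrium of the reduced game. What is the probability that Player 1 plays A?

Player 1's strategy C is strictly dominated by A: 6 > 5 and -3 > -4. Eliminate C.
For Player 2 to be willing to mix, Player 2 must be indifferent between B and A, which pins down Player 1's mix.
  Player 2's expected payoff from B: p·(-3) + (1−p)·6 = -9p + 6
  Player 2's expected payoff from A: p·6 + (1−p)·(-2) = 8p - 2
  -9p + 6 = 8p - 2  ⇒  -17p = -8  ⇒  p = 8/17.

p = 8/17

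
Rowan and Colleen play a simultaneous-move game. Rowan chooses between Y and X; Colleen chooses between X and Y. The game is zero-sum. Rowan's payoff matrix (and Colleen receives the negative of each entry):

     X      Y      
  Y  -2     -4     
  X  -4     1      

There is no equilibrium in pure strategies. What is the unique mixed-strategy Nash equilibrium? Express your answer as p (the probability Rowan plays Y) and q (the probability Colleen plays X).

p = 5/7, q = 5/7

Colleen's indifference between X and Y determines Rowan's mixing probability p:
  Colleen's payoff to X: p·2 + (1−p)·4 = -2p + 4
  Colleen's payoff to Y: p·4 + (1−p)·(-1) = 5p - 1
  -2p + 4 = 5p - 1  ⇒  -7p = -5  ⇒  p = 5/7.
Rowan's indifference between Y and X determines Colleen's mixing probability q:
  Rowan's payoff from Y: q·(-2) + (1−q)·(-4) = 2q - 4
  Rowan's payoff from X: q·(-4) + (1−q)·1 = -5q + 1
  2q - 4 = -5q + 1  ⇒  7q = 5  ⇒  q = 5/7.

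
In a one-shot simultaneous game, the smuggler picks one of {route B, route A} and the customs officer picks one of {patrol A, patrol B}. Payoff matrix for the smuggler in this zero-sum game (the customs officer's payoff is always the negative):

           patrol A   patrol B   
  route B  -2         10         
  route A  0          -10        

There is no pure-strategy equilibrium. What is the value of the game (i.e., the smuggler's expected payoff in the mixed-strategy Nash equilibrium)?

v = -10/11

Set the smuggler's expected payoff from route B equal to that from route A:
  the smuggler's payoff to route B: q·(-2) + (1−q)·10 = -12q + 10
  the smuggler's payoff to route A: q·0 + (1−q)·(-10) = 10q - 10
  -12q + 10 = 10q - 10  ⇒  -22q = -20  ⇒  q = 10/11.
The value is the smuggler's expected payoff against this mix (using route B): (10/11)·(-2) + (1/11)·10 = -10/11.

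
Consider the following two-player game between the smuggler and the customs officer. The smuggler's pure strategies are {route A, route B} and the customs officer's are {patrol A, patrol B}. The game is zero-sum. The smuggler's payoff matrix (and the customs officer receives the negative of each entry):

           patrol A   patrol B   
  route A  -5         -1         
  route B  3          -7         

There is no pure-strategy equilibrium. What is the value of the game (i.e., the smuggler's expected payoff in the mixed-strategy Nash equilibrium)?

The smuggler's indifference between route A and route B determines the customs officer's mixing probability q:
  the smuggler's payoff to route A: q·(-5) + (1−q)·(-1) = -4q - 1
  the smuggler's payoff to route B: q·3 + (1−q)·(-7) = 10q - 7
  -4q - 1 = 10q - 7  ⇒  -14q = -6  ⇒  q = 3/7.
The value is the smuggler's expected payoff against this mix (using route A): (3/7)·(-5) + (4/7)·(-1) = -19/7.

v = -19/7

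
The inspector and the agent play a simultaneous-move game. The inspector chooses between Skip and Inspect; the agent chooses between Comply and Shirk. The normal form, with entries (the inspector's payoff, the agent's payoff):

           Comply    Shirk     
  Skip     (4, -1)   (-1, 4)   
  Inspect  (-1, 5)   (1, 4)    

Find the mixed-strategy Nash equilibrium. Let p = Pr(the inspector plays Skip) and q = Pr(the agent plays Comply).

For the agent to be willing to mix, the agent must be indifferent between Comply and Shirk, which pins down the inspector's mix.
  the agent's expected payoff from Comply: p·(-1) + (1−p)·5 = -6p + 5
  the agent's expected payoff from Shirk: p·4 + (1−p)·4 = 4
  -6p + 5 = 4  ⇒  -6p = -1  ⇒  p = 1/6.
In a mixed equilibrium the inspector is indifferent between Skip and Inspect; this condition fixes q.
  the inspector's payoff to Skip: q·4 + (1−q)·(-1) = 5q - 1
  the inspector's payoff to Inspect: q·(-1) + (1−q)·1 = -2q + 1
  5q - 1 = -2q + 1  ⇒  7q = 2  ⇒  q = 2/7.

p = 1/6, q = 2/7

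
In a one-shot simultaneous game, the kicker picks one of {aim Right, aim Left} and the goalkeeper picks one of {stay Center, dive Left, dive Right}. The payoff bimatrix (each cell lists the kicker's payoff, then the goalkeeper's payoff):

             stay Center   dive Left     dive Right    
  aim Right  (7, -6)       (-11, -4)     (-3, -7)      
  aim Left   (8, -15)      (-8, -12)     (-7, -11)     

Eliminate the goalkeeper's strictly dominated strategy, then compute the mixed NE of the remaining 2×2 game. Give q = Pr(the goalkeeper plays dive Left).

The goalkeeper's strategy stay Center is strictly dominated by dive Left: -4 > -6 and -12 > -15. Eliminate stay Center.
The goalkeeper's mix must leave the kicker indifferent between aim Right and aim Left.
  the kicker's payoff to aim Right: q·(-11) + (1−q)·(-3) = -8q - 3
  the kicker's payoff to aim Left: q·(-8) + (1−q)·(-7) = -q - 7
  -8q - 3 = -q - 7  ⇒  -7q = -4  ⇒  q = 4/7.

q = 4/7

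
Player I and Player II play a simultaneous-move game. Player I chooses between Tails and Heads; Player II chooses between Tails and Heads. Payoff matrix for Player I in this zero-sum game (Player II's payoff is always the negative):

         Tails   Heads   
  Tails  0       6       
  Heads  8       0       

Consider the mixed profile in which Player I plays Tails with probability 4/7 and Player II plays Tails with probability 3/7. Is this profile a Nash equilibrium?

Yes

Check Player II's indifference given Player I's mix p = 4/7:
  payoff from Tails = -24/7; payoff from Heads = -24/7 — equal.
Check Player I's indifference given Player II's mix q = 3/7:
  payoff from Tails = 24/7; payoff from Heads = 24/7 — equal.
Both players are indifferent, so neither can profitably deviate.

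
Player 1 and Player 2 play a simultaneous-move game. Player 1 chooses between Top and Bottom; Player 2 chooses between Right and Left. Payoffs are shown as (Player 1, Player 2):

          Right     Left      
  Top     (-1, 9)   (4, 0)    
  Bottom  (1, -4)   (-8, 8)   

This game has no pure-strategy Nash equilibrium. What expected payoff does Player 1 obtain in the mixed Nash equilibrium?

-2/7

Player 1's indifference between Top and Bottom determines Player 2's mixing probability q:
  Player 1's payoff from Top: q·(-1) + (1−q)·4 = -5q + 4
  Player 1's payoff from Bottom: q·1 + (1−q)·(-8) = 9q - 8
  -5q + 4 = 9q - 8  ⇒  -14q = -12  ⇒  q = 6/7.
At equilibrium Player 1 is indifferent across rows, so Player 1's payoff equals the payoff from Top: (6/7)·(-1) + (1/7)·4 = -2/7.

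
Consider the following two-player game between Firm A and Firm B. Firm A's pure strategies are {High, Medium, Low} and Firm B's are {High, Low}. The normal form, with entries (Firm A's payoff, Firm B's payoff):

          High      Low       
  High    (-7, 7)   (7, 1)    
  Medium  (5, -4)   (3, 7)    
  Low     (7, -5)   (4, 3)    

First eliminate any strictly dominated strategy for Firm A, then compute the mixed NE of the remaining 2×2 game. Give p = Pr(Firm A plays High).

p = 4/7

Firm A's strategy Medium is strictly dominated by Low: 7 > 5 and 4 > 3. Eliminate Medium.
Firm A's mix must leave Firm B indifferent between High and Low.
  Firm B's payoff from High: p·7 + (1−p)·(-5) = 12p - 5
  Firm B's payoff from Low: p·1 + (1−p)·3 = -2p + 3
  12p - 5 = -2p + 3  ⇒  14p = 8  ⇒  p = 4/7.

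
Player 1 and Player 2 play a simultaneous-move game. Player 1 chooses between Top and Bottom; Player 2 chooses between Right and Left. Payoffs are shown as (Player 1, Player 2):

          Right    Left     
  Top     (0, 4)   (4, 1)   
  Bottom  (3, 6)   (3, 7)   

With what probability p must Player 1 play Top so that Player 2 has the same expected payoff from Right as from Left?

Player 2's indifference between Right and Left determines Player 1's mixing probability p:
  Player 2's expected payoff from Right: p·4 + (1−p)·6 = -2p + 6
  Player 2's expected payoff from Left: p·1 + (1−p)·7 = -6p + 7
  -2p + 6 = -6p + 7  ⇒  4p = 1  ⇒  p = 1/4.

p = 1/4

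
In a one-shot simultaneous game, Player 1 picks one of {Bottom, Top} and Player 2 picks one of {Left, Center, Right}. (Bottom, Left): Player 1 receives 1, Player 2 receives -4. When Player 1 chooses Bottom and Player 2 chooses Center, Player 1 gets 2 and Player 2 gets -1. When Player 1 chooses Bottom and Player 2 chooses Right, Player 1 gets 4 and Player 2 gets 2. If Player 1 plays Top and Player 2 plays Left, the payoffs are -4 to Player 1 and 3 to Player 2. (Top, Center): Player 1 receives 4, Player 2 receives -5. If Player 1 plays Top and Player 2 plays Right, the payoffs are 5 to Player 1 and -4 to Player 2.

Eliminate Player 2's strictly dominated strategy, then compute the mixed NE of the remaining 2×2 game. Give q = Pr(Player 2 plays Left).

Player 2's strategy Center is strictly dominated by Right: 2 > -1 and -4 > -5. Eliminate Center.
Player 2's mix must leave Player 1 indifferent between Bottom and Top.
  Player 1's payoff to Bottom: q·1 + (1−q)·4 = -3q + 4
  Player 1's payoff to Top: q·(-4) + (1−q)·5 = -9q + 5
  -3q + 4 = -9q + 5  ⇒  6q = 1  ⇒  q = 1/6.

q = 1/6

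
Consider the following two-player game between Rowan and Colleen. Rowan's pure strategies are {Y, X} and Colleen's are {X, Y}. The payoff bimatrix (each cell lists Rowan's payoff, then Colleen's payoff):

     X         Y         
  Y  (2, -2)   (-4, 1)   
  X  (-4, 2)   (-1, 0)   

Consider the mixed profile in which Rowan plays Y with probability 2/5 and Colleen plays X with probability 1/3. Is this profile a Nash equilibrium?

Yes

Check Colleen's indifference given Rowan's mix p = 2/5:
  payoff from X = 2/5; payoff from Y = 2/5 — equal.
Check Rowan's indifference given Colleen's mix q = 1/3:
  payoff from Y = -2; payoff from X = -2 — equal.
Both players are indifferent, so neither can profitably deviate.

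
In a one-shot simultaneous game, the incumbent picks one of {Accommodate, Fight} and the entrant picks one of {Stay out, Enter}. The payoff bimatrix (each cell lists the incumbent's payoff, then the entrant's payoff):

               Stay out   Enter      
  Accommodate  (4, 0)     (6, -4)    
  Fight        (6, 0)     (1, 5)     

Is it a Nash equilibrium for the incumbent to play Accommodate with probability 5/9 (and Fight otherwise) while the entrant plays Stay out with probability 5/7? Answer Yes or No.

Yes

Check the entrant's indifference given the incumbent's mix p = 5/9:
  payoff from Stay out = 0; payoff from Enter = 0 — equal.
Check the incumbent's indifference given the entrant's mix q = 5/7:
  payoff from Accommodate = 32/7; payoff from Fight = 32/7 — equal.
Both players are indifferent, so neither can profitably deviate.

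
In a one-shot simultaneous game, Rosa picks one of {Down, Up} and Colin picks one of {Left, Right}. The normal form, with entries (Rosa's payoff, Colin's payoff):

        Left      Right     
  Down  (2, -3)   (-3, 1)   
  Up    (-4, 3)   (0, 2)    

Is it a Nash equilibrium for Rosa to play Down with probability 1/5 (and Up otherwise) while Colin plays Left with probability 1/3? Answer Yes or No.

Yes

Check Colin's indifference given Rosa's mix p = 1/5:
  payoff from Left = 9/5; payoff from Right = 9/5 — equal.
Check Rosa's indifference given Colin's mix q = 1/3:
  payoff from Down = -4/3; payoff from Up = -4/3 — equal.
Both players are indifferent, so neither can profitably deviate.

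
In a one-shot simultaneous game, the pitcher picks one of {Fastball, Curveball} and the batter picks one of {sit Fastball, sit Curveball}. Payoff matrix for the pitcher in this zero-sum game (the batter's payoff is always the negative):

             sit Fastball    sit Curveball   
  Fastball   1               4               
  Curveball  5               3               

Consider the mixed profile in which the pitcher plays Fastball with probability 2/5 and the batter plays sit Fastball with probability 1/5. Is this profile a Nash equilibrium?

Check the batter's indifference given the pitcher's mix p = 2/5:
  payoff from sit Fastball = -17/5; payoff from sit Curveball = -17/5 — equal.
Check the pitcher's indifference given the batter's mix q = 1/5:
  payoff from Fastball = 17/5; payoff from Curveball = 17/5 — equal.
Both players are indifferent, so neither can profitably deviate.

Yes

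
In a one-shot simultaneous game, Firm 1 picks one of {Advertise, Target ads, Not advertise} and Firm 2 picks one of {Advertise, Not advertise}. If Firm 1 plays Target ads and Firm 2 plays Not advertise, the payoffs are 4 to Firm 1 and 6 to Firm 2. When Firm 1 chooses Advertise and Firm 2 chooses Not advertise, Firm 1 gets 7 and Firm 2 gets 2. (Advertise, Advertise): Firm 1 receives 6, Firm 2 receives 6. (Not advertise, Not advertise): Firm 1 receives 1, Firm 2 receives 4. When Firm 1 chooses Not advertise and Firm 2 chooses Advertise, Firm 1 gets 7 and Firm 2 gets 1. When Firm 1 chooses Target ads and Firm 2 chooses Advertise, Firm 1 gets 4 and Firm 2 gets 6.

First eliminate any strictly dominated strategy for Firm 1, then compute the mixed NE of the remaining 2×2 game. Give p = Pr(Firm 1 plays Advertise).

Firm 1's strategy Target ads is strictly dominated by Advertise: 6 > 4 and 7 > 4. Eliminate Target ads.
Firm 1's mix must leave Firm 2 indifferent between Advertise and Not advertise.
  Firm 2's payoff from Advertise: p·6 + (1−p)·1 = 5p + 1
  Firm 2's payoff from Not advertise: p·2 + (1−p)·4 = -2p + 4
  5p + 1 = -2p + 4  ⇒  7p = 3  ⇒  p = 3/7.

p = 3/7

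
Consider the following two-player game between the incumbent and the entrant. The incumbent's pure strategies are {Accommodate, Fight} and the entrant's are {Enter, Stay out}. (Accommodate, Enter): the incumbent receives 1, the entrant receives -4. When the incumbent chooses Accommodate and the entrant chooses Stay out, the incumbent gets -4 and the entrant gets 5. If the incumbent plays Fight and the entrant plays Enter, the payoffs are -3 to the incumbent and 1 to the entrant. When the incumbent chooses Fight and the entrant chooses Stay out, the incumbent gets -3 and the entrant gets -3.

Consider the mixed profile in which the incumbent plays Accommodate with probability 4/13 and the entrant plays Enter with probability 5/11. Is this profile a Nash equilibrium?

Given the entrant's mix q = 5/11, the incumbent's payoff from Accommodate is -19/11 but from Fight is -3. The incumbent strictly prefers Accommodate, so the incumbent would not mix.
So the proposed profile is not a Nash equilibrium.

No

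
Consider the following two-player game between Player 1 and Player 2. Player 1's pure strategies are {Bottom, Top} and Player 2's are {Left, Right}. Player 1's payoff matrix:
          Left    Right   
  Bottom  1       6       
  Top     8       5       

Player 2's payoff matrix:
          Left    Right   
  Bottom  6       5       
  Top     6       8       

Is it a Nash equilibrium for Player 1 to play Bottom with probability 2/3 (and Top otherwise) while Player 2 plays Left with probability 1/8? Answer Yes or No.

Check Player 2's indifference given Player 1's mix p = 2/3:
  payoff from Left = 6; payoff from Right = 6 — equal.
Check Player 1's indifference given Player 2's mix q = 1/8:
  payoff from Bottom = 43/8; payoff from Top = 43/8 — equal.
Both players are indifferent, so neither can profitably deviate.

Yes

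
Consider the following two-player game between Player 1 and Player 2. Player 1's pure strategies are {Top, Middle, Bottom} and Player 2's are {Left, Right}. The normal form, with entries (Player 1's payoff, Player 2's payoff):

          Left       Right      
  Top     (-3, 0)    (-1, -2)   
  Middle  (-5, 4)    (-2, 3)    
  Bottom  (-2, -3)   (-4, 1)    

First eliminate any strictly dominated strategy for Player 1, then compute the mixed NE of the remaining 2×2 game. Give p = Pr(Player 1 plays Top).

p = 2/3

Player 1's strategy Middle is strictly dominated by Top: -3 > -5 and -1 > -2. Eliminate Middle.
Set Player 2's expected payoff from Left equal to that from Right:
  Player 2's payoff from Left: p·0 + (1−p)·(-3) = 3p - 3
  Player 2's payoff from Right: p·(-2) + (1−p)·1 = -3p + 1
  3p - 3 = -3p + 1  ⇒  6p = 4  ⇒  p = 2/3.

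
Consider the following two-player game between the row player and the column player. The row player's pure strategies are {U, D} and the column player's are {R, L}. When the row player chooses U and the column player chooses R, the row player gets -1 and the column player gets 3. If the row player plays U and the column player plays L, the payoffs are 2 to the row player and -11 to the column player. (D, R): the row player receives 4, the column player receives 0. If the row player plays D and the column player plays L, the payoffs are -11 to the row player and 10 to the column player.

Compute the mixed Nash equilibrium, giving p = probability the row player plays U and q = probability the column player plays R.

Set the column player's expected payoff from R equal to that from L:
  the column player's expected payoff from R: p·3 + (1−p)·0 = 3p
  the column player's expected payoff from L: p·(-11) + (1−p)·10 = -21p + 10
  3p = -21p + 10  ⇒  24p = 10  ⇒  p = 5/12.
Set the row player's expected payoff from U equal to that from D:
  the row player's payoff to U: q·(-1) + (1−q)·2 = -3q + 2
  the row player's payoff to D: q·4 + (1−q)·(-11) = 15q - 11
  -3q + 2 = 15q - 11  ⇒  -18q = -13  ⇒  q = 13/18.

p = 5/12, q = 13/18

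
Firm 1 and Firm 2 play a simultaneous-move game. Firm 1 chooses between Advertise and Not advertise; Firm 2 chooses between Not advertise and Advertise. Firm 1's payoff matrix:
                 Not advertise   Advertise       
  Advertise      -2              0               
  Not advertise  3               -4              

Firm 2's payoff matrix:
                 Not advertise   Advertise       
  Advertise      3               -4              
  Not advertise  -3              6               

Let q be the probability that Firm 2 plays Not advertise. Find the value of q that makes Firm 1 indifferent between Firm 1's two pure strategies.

Firm 2's mix must leave Firm 1 indifferent between Advertise and Not advertise.
  Firm 1's payoff to Advertise: q·(-2) + (1−q)·0 = -2q
  Firm 1's payoff to Not advertise: q·3 + (1−q)·(-4) = 7q - 4
  -2q = 7q - 4  ⇒  -9q = -4  ⇒  q = 4/9.

q = 4/9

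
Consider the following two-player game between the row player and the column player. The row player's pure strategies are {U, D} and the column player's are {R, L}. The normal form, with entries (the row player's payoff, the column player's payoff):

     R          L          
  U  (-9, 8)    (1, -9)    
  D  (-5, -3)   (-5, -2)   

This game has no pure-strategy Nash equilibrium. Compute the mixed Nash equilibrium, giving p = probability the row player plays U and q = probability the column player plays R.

Set the column player's expected payoff from R equal to that from L:
  the column player's expected payoff from R: p·8 + (1−p)·(-3) = 11p - 3
  the column player's expected payoff from L: p·(-9) + (1−p)·(-2) = -7p - 2
  11p - 3 = -7p - 2  ⇒  18p = 1  ⇒  p = 1/18.
The column player's mix must leave the row player indifferent between U and D.
  the row player's expected payoff from U: q·(-9) + (1−q)·1 = -10q + 1
  the row player's expected payoff from D: q·(-5) + (1−q)·(-5) = -5
  -10q + 1 = -5  ⇒  -10q = -6  ⇒  q = 3/5.

p = 1/18, q = 3/5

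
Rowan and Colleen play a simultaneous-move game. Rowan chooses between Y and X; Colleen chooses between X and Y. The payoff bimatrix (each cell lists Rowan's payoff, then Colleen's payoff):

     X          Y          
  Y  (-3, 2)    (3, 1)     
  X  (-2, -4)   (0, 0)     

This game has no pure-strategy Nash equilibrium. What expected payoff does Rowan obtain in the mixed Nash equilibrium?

Set Rowan's expected payoff from Y equal to that from X:
  Rowan's payoff to Y: q·(-3) + (1−q)·3 = -6q + 3
  Rowan's payoff to X: q·(-2) + (1−q)·0 = -2q
  -6q + 3 = -2q  ⇒  -4q = -3  ⇒  q = 3/4.
At equilibrium Rowan is indifferent across rows, so Rowan's payoff equals the payoff from Y: (3/4)·(-3) + (1/4)·3 = -3/2.

-3/2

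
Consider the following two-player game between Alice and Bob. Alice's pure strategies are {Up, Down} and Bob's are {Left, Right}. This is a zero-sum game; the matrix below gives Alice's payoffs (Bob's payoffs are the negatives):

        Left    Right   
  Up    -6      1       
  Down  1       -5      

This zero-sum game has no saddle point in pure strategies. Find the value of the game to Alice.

In a mixed equilibrium Alice is indifferent between Up and Down; this condition fixes q.
  Alice's payoff from Up: q·(-6) + (1−q)·1 = -7q + 1
  Alice's payoff from Down: q·1 + (1−q)·(-5) = 6q - 5
  -7q + 1 = 6q - 5  ⇒  -13q = -6  ⇒  q = 6/13.
The value is Alice's expected payoff against this mix (using Up): (6/13)·(-6) + (7/13)·1 = -29/13.

v = -29/13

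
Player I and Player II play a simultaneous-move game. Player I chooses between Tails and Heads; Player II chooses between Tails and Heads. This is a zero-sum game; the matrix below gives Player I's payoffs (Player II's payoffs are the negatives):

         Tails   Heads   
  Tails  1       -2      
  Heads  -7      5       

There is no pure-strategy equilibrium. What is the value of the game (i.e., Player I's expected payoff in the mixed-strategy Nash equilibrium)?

Player II's mix must leave Player I indifferent between Tails and Heads.
  Player I's payoff to Tails: q·1 + (1−q)·(-2) = 3q - 2
  Player I's payoff to Heads: q·(-7) + (1−q)·5 = -12q + 5
  3q - 2 = -12q + 5  ⇒  15q = 7  ⇒  q = 7/15.
The value is Player I's expected payoff against this mix (using Tails): (7/15)·1 + (8/15)·(-2) = -3/5.

v = -3/5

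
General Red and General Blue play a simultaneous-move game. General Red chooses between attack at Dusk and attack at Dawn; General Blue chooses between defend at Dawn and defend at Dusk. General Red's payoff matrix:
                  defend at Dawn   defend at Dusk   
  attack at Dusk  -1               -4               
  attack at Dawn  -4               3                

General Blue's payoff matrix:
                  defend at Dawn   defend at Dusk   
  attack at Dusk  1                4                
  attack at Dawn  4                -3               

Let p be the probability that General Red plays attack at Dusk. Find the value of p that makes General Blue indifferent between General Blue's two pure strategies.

Set General Blue's expected payoff from defend at Dawn equal to that from defend at Dusk:
  General Blue's expected payoff from defend at Dawn: p·1 + (1−p)·4 = -3p + 4
  General Blue's expected payoff from defend at Dusk: p·4 + (1−p)·(-3) = 7p - 3
  -3p + 4 = 7p - 3  ⇒  -10p = -7  ⇒  p = 7/10.

p = 7/10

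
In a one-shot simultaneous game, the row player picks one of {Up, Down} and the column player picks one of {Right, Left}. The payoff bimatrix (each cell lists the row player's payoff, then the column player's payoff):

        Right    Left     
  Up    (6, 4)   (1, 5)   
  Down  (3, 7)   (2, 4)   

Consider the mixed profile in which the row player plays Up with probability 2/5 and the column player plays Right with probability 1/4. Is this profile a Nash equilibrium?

Given the row player's mix p = 2/5, the column player's payoff from Right is 29/5 but from Left is 22/5. The column player strictly prefers Right, so the column player would not mix.
So the proposed profile is not a Nash equilibrium.

No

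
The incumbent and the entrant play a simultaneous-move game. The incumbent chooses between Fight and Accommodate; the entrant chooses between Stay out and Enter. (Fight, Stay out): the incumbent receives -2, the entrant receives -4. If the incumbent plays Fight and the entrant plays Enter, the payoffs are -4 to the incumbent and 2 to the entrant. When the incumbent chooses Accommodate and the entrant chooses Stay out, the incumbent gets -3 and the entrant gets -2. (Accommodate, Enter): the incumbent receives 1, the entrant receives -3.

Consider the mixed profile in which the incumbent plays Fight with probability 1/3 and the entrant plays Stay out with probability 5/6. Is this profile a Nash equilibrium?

No

Given the incumbent's mix p = 1/3, the entrant's payoff from Stay out is -8/3 but from Enter is -4/3. The entrant strictly prefers Enter, so the entrant would not mix.
So the proposed profile is not a Nash equilibrium.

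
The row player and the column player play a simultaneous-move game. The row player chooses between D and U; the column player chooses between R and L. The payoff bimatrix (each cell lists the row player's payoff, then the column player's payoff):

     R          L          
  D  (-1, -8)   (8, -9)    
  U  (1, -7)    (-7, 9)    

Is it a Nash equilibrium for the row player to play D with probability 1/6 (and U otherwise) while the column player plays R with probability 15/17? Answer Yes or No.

No

Given the row player's mix p = 1/6, the column player's payoff from R is -43/6 but from L is 6. The column player strictly prefers L, so the column player would not mix.
So the proposed profile is not a Nash equilibrium.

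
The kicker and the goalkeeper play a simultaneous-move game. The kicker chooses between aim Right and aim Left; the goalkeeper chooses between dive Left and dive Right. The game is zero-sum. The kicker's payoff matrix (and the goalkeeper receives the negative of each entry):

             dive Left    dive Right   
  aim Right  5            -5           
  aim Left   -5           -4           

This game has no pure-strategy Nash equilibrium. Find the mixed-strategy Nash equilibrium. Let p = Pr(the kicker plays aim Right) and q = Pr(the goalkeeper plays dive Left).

p = 1/11, q = 1/11

The goalkeeper's indifference between dive Left and dive Right determines the kicker's mixing probability p:
  the goalkeeper's payoff from dive Left: p·(-5) + (1−p)·5 = -10p + 5
  the goalkeeper's payoff from dive Right: p·5 + (1−p)·4 = p + 4
  -10p + 5 = p + 4  ⇒  -11p = -1  ⇒  p = 1/11.
For the kicker to be willing to mix, the kicker must be indifferent between aim Right and aim Left, which pins down the goalkeeper's mix.
  the kicker's payoff from aim Right: q·5 + (1−q)·(-5) = 10q - 5
  the kicker's payoff from aim Left: q·(-5) + (1−q)·(-4) = -q - 4
  10q - 5 = -q - 4  ⇒  11q = 1  ⇒  q = 1/11.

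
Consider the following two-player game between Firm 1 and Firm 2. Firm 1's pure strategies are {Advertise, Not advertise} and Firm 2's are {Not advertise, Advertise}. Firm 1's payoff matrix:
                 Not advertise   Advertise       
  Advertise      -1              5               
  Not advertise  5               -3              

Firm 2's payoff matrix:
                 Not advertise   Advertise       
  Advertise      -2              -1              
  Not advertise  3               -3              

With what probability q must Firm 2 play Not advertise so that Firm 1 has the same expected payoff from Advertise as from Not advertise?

Set Firm 1's expected payoff from Advertise equal to that from Not advertise:
  Firm 1's payoff to Advertise: q·(-1) + (1−q)·5 = -6q + 5
  Firm 1's payoff to Not advertise: q·5 + (1−q)·(-3) = 8q - 3
  -6q + 5 = 8q - 3  ⇒  -14q = -8  ⇒  q = 4/7.

q = 4/7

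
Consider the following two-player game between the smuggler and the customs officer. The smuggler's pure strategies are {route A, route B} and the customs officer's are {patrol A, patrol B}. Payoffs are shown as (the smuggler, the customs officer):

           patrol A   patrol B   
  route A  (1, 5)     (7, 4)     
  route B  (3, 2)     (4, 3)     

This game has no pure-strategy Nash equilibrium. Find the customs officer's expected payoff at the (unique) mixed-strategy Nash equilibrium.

In a mixed equilibrium the customs officer is indifferent between patrol A and patrol B; this condition fixes p.
  the customs officer's payoff to patrol A: p·5 + (1−p)·2 = 3p + 2
  the customs officer's payoff to patrol B: p·4 + (1−p)·3 = p + 3
  3p + 2 = p + 3  ⇒  2p = 1  ⇒  p = 1/2.
At equilibrium the customs officer is indifferent across columns, so the customs officer's payoff equals the payoff from patrol A: (1/2)·5 + (1/2)·2 = 7/2.

7/2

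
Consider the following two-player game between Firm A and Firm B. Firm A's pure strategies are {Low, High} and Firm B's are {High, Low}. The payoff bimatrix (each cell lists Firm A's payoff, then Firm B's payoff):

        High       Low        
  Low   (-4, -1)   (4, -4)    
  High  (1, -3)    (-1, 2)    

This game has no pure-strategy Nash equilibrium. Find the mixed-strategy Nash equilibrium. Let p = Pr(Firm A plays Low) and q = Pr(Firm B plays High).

p = 5/8, q = 1/2

Set Firm B's expected payoff from High equal to that from Low:
  Firm B's expected payoff from High: p·(-1) + (1−p)·(-3) = 2p - 3
  Firm B's expected payoff from Low: p·(-4) + (1−p)·2 = -6p + 2
  2p - 3 = -6p + 2  ⇒  8p = 5  ⇒  p = 5/8.
Set Firm A's expected payoff from Low equal to that from High:
  Firm A's payoff from Low: q·(-4) + (1−q)·4 = -8q + 4
  Firm A's payoff from High: q·1 + (1−q)·(-1) = 2q - 1
  -8q + 4 = 2q - 1  ⇒  -10q = -5  ⇒  q = 1/2.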